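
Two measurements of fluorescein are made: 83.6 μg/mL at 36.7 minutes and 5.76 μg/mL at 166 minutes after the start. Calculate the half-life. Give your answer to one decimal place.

Over Δt = 166 − 36.7 = 129.3 minutes, the level fell by a factor of 83.6/5.76 ≈ 14.514.
n = log₂(14.514) ≈ 3.8594 half-lives, so t½ = 129.3/3.8594 ≈ 33.503 minutes.

33.5 minutes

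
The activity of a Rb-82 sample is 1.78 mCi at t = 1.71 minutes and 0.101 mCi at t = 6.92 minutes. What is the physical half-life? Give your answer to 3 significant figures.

Over Δt = 6.92 − 1.71 = 5.21 minutes, the level fell by a factor of 1.78/0.101 ≈ 17.624.
n = log₂(17.624) ≈ 4.1395 half-lives, so t½ = 5.21/4.1395 ≈ 1.2586 minutes.

1.26 minutes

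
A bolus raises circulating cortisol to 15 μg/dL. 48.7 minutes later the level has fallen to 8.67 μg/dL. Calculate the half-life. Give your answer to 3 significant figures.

61.6 minutes

A/A₀ = 8.67/15 ≈ 0.578.
n = log₂(1.7301) ≈ 0.79086 half-lives elapsed in 48.7 minutes.
t½ = 48.7/0.79086 ≈ 61.579 minutes.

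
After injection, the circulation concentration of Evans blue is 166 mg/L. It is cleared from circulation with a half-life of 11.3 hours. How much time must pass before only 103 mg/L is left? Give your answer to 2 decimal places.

7.78 hours

Fraction remaining = 103/166 ≈ 0.62048.
n = log₂(166/103) = ln(1.6117)/ln 2 ≈ 0.68854 half-lives.
t = n × t½ = 0.68854 × 11.3 ≈ 7.7805 hours.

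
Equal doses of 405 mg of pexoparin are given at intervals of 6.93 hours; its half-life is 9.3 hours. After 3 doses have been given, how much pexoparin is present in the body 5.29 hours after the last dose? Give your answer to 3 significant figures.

533 mg

The 3 doses were given 19.15, 12.22, 5.29 hours ago.
Total = 405·(1/2)^(19.15/9.3) + 405·(1/2)^(12.22/9.3) + 405·(1/2)^(5.29/9.3)
      = 97.183 + 162.9 + 273.04 ≈ 533.12 mg.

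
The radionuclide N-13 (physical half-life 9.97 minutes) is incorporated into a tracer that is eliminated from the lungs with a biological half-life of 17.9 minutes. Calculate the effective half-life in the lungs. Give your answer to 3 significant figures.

6.40 minutes

1/t_eff = 1/t_phys + 1/t_biol = 1/9.97 + 1/17.9 = 0.15617 per minute.
t_eff = 9.97 × 17.9 / (9.97 + 17.9) ≈ 6.4034 minutes.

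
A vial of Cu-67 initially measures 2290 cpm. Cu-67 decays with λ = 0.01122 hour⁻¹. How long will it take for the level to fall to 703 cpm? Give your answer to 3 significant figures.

105 hours

t½ = ln 2 / λ = 0.69315 / 0.01122 ≈ 61.778 hours.
Fraction remaining = 703/2290 ≈ 0.30699.
n = log₂(2290/703) = ln(3.2575)/ln 2 ≈ 1.7038 half-lives.
t = n × t½ = 1.7038 × 61.778 ≈ 105.25 hours.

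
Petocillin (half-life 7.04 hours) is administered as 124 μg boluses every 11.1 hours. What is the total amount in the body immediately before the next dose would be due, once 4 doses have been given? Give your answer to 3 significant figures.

61.7 μg

The 4 doses were given 44.4, 33.3, 22.2, 11.1 hours ago.
Total = 124·(1/2)^(44.4/7.04) + 124·(1/2)^(33.3/7.04) + 124·(1/2)^(22.2/7.04) + 124·(1/2)^(11.1/7.04)
      = 1.5663 + 4.6721 + 13.936 + 41.571 ≈ 61.745 μg.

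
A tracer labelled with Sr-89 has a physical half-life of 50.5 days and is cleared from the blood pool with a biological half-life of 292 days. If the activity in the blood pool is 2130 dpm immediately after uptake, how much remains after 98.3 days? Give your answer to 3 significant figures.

1/t_eff = 1/t_phys + 1/t_biol = 1/50.5 + 1/292 = 0.023227 per day.
t_eff = 50.5 × 292 / (50.5 + 292) ≈ 43.054 days.
Remaining = 2130 × (1/2)^(98.3/43.054) = 2130 × (1/2)^2.2832 ≈ 437.6 dpm.

438 dpm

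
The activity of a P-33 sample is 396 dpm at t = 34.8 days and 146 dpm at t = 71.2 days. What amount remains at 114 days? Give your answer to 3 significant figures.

Over Δt = 71.2 − 34.8 = 36.4 days, the level fell by a factor of 396/146 ≈ 2.7123.
n = log₂(2.7123) ≈ 1.4395 half-lives, so t½ = 36.4/1.4395 ≈ 25.286 days.
From t = 71.2 to t = 114: 146 × (1/2)^((114−71.2)/25.286) ≈ 45.167 dpm.

45.2 dpm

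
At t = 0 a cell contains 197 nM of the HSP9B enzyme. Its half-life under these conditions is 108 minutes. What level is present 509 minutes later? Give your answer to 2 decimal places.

7.51 nM

Number of half-lives: n = 509/108 ≈ 4.713.
Remaining = 197 × (1/2)^4.713 = 197 × 0.038129 ≈ 7.5114 nM.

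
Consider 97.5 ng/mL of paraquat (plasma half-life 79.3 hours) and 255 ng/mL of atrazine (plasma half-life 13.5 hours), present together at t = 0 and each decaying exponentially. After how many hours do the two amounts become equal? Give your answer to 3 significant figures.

Set 97.5·(1/2)^(t/79.3) = 255·(1/2)^(t/13.5).
Taking log₂: log₂(97.5/255) = t·(1/79.3 − 1/13.5).
log₂(0.38235) = -1.387; 1/79.3 − 1/13.5 = -0.061464.
t = -1.387 / -0.061464 ≈ 22.567 hours.

22.6 hours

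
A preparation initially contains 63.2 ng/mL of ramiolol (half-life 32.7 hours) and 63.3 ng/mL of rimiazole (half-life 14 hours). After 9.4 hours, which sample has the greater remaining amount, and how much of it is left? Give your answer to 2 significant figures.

ramiolol, 52 ng/mL

ramiolol: 63.2 × (1/2)^0.28746 ≈ 51.782 ng/mL.
rimiazole: 63.3 × (1/2)^0.67143 ≈ 39.745 ng/mL.
Ramiolol has more remaining, at ≈ 51.782 ng/mL.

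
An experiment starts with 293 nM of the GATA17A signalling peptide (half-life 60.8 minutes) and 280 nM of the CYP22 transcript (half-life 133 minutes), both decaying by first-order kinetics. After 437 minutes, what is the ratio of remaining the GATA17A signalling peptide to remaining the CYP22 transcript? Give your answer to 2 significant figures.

0.070

GATA17A signalling peptide: 293 × (1/2)^(437/60.8) = 293 × (1/2)^7.1875 ≈ 2.0101 nM.
CYP22 transcript: 280 × (1/2)^(437/133) = 280 × (1/2)^3.2857 ≈ 28.712 nM.
Ratio ≈ 2.0101 / 28.712 ≈ 0.070009.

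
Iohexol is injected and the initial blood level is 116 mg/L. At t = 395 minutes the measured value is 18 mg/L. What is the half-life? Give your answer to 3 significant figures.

A/A₀ = 18/116 ≈ 0.15517.
n = log₂(6.4444) ≈ 2.6881 half-lives elapsed in 395 minutes.
t½ = 395/2.6881 ≈ 146.95 minutes.

147 minutes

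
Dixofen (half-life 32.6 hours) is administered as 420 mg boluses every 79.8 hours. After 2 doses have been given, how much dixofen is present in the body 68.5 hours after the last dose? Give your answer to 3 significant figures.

The 2 doses were given 148.3, 68.5 hours ago.
Total = 420·(1/2)^(148.3/32.6) + 420·(1/2)^(68.5/32.6)
      = 17.941 + 97.885 ≈ 115.83 mg.

116 mg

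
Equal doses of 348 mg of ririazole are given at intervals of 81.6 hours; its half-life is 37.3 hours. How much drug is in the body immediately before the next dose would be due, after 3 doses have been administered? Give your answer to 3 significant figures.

The 3 doses were given 244.8, 163.2, 81.6 hours ago.
Total = 348·(1/2)^(244.8/37.3) + 348·(1/2)^(163.2/37.3) + 348·(1/2)^(81.6/37.3)
      = 3.6806 + 16.768 + 76.388 ≈ 96.836 mg.

96.8 mg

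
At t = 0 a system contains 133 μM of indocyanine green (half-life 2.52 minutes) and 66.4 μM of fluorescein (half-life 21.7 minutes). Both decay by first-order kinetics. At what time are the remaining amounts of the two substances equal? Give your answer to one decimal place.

Set 133·(1/2)^(t/2.52) = 66.4·(1/2)^(t/21.7).
Taking log₂: log₂(133/66.4) = t·(1/2.52 − 1/21.7).
log₂(2.003) = 1.0022; 1/2.52 − 1/21.7 = 0.35074.
t = 1.0022 / 0.35074 ≈ 2.8573 minutes.

2.9 minutes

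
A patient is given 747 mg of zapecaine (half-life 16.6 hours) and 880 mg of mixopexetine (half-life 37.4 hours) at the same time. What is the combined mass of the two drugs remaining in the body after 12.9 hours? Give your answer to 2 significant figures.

zapecaine: 747 × (1/2)^(12.9/16.6) = 747 × (1/2)^0.77711 ≈ 435.9 mg.
mixopexetine: 880 × (1/2)^(12.9/37.4) = 880 × (1/2)^0.34492 ≈ 692.87 mg.
Total = 435.9 + 692.87 ≈ 1128.8 mg.

1100 mg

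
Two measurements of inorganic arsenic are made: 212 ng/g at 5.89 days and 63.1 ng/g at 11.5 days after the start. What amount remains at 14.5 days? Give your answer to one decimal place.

Over Δt = 11.5 − 5.89 = 5.61 days, the level fell by a factor of 212/63.1 ≈ 3.3597.
n = log₂(3.3597) ≈ 1.7484 half-lives, so t½ = 5.61/1.7484 ≈ 3.2087 days.
From t = 11.5 to t = 14.5: 63.1 × (1/2)^((14.5−11.5)/3.2087) ≈ 33.005 ng/g.

33.0 ng/g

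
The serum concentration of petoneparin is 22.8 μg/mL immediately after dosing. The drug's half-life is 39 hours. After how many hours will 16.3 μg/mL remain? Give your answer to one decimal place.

Fraction remaining = 16.3/22.8 ≈ 0.71491.
n = log₂(22.8/16.3) = ln(1.3988)/ln 2 ≈ 0.48416 half-lives.
t = n × t½ = 0.48416 × 39 ≈ 18.882 hours.

18.9 hours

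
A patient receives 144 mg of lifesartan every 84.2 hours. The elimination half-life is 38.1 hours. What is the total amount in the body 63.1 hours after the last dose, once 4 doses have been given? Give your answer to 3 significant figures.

58.2 mg

The 4 doses were given 315.7, 231.5, 147.3, 63.1 hours ago.
Total = 144·(1/2)^(315.7/38.1) + 144·(1/2)^(231.5/38.1) + 144·(1/2)^(147.3/38.1) + 144·(1/2)^(63.1/38.1)
      = 0.46132 + 2.1344 + 9.875 + 45.688 ≈ 58.159 mg.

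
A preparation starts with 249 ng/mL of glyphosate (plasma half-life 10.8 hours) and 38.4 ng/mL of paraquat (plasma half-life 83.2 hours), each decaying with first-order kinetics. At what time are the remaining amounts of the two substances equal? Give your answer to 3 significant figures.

33.5 hours

Set 249·(1/2)^(t/10.8) = 38.4·(1/2)^(t/83.2).
Taking log₂: log₂(249/38.4) = t·(1/10.8 − 1/83.2).
log₂(6.4844) = 2.697; 1/10.8 − 1/83.2 = 0.080573.
t = 2.697 / 0.080573 ≈ 33.472 hours.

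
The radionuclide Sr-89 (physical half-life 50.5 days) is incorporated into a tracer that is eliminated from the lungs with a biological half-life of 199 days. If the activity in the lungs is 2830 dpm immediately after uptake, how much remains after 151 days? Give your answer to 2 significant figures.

210 dpm

1/t_eff = 1/t_phys + 1/t_biol = 1/50.5 + 1/199 = 0.024827 per day.
t_eff = 50.5 × 199 / (50.5 + 199) ≈ 40.279 days.
Remaining = 2830 × (1/2)^(151/40.279) = 2830 × (1/2)^3.7489 ≈ 210.5 dpm.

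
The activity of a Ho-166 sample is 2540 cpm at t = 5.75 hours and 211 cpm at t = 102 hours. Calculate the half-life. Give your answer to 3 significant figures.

26.8 hours

Over Δt = 102 − 5.75 = 96.25 hours, the level fell by a factor of 2540/211 ≈ 12.038.
n = log₂(12.038) ≈ 3.5895 half-lives, so t½ = 96.25/3.5895 ≈ 26.814 hours.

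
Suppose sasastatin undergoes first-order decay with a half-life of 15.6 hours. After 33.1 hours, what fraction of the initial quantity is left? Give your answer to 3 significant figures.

0.230

n = 33.1/15.6 ≈ 2.1218 half-lives.
Fraction remaining = (1/2)^2.1218 ≈ 0.22976.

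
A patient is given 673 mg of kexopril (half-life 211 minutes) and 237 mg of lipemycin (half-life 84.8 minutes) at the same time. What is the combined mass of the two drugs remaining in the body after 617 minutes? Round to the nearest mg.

kexopril: 673 × (1/2)^(617/211) = 673 × (1/2)^2.9242 ≈ 88.665 mg.
lipemycin: 237 × (1/2)^(617/84.8) = 237 × (1/2)^7.2759 ≈ 1.5292 mg.
Total = 88.665 + 1.5292 ≈ 90.194 mg.

90 mg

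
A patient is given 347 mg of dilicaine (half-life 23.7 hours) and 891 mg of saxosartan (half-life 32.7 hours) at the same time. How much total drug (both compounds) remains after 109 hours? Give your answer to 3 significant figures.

103 mg

dilicaine: 347 × (1/2)^(109/23.7) = 347 × (1/2)^4.5992 ≈ 14.317 mg.
saxosartan: 891 × (1/2)^(109/32.7) = 891 × (1/2)^3.3333 ≈ 88.398 mg.
Total = 14.317 + 88.398 ≈ 102.72 mg.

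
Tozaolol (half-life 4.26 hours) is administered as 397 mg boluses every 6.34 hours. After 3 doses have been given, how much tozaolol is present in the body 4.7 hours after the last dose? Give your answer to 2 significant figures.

The 3 doses were given 17.38, 11.04, 4.7 hours ago.
Total = 397·(1/2)^(17.38/4.26) + 397·(1/2)^(11.04/4.26) + 397·(1/2)^(4.7/4.26)
      = 23.477 + 65.865 + 184.79 ≈ 274.13 mg.

270 mg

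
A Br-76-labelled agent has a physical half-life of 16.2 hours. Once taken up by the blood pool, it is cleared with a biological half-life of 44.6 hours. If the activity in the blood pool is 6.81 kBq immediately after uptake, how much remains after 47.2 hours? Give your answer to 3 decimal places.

1/t_eff = 1/t_phys + 1/t_biol = 1/16.2 + 1/44.6 = 0.08415 per hour.
t_eff = 16.2 × 44.6 / (16.2 + 44.6) ≈ 11.884 hours.
Remaining = 6.81 × (1/2)^(47.2/11.884) = 6.81 × (1/2)^3.9719 ≈ 0.434 kBq.

0.434 kBq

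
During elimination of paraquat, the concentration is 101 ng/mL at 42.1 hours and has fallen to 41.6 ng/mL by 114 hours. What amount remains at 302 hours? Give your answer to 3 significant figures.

Over Δt = 114 − 42.1 = 71.9 hours, the level fell by a factor of 101/41.6 ≈ 2.4279.
n = log₂(2.4279) ≈ 1.2797 half-lives, so t½ = 71.9/1.2797 ≈ 56.185 hours.
From t = 114 to t = 302: 41.6 × (1/2)^((302−114)/56.185) ≈ 4.0909 ng/mL.

4.09 ng/mL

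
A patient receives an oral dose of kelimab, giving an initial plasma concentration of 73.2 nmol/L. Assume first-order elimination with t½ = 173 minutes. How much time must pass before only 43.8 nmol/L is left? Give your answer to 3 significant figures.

Fraction remaining = 43.8/73.2 ≈ 0.59836.
n = log₂(73.2/43.8) = ln(1.6712)/ln 2 ≈ 0.74091 half-lives.
t = n × t½ = 0.74091 × 173 ≈ 128.18 minutes.

128 minutes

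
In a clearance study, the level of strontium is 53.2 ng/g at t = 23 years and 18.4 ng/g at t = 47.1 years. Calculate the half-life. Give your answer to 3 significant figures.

15.7 years

Over Δt = 47.1 − 23 = 24.1 years, the level fell by a factor of 53.2/18.4 ≈ 2.8913.
n = log₂(2.8913) ≈ 1.5317 half-lives, so t½ = 24.1/1.5317 ≈ 15.734 years.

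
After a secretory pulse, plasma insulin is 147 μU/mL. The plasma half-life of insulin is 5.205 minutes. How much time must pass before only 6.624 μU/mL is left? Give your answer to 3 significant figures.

Fraction remaining = 6.624/147 ≈ 0.045061.
n = log₂(147/6.624) = ln(22.192)/ln 2 ≈ 4.472 half-lives.
t = n × t½ = 4.472 × 5.205 ≈ 23.277 minutes.

23.3 minutes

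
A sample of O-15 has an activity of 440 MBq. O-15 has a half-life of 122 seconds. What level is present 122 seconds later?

220 MBq

Elapsed time is 1 half-life (122/122).
Each half-life halves the amount: 440 × (1/2)^1 = 440/2 = 220 MBq.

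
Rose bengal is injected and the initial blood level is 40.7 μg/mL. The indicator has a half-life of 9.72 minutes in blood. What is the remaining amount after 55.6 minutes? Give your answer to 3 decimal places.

0.772 μg/mL

Number of half-lives: n = 55.6/9.72 ≈ 5.7202.
Remaining = 40.7 × (1/2)^5.7202 = 40.7 × 0.01897 ≈ 0.77206 μg/mL.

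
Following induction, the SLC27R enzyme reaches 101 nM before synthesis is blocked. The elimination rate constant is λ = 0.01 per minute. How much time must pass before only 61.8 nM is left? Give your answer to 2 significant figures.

49 minutes

t½ = ln 2 / λ = 0.69315 / 0.01 ≈ 69.315 minutes.
Fraction remaining = 61.8/101 ≈ 0.61188.
n = log₂(101/61.8) = ln(1.6343)/ln 2 ≈ 0.70868 half-lives.
t = n × t½ = 0.70868 × 69.315 ≈ 49.122 minutes.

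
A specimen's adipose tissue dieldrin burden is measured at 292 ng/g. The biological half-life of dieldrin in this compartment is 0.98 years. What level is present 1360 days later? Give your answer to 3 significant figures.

20.9 ng/g

Convert the elapsed time: 1360 days = 3.72603 years.
Number of half-lives: n = 3.72603/0.98 ≈ 3.8021.
Remaining = 292 × (1/2)^3.8021 = 292 × 0.071691 ≈ 20.934 ng/g.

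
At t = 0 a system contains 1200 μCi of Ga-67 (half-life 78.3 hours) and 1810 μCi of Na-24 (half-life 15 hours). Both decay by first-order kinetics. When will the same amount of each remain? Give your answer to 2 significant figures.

11 hours

Set 1200·(1/2)^(t/78.3) = 1810·(1/2)^(t/15).
Taking log₂: log₂(1200/1810) = t·(1/78.3 − 1/15).
log₂(0.66298) = -0.59296; 1/78.3 − 1/15 = -0.053895.
t = -0.59296 / -0.053895 ≈ 11.002 hours.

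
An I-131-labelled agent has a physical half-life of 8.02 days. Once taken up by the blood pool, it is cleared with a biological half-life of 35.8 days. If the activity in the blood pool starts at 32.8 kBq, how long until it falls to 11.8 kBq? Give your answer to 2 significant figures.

9.7 days

1/t_eff = 1/t_phys + 1/t_biol = 1/8.02 + 1/35.8 = 0.15262 per day.
t_eff = 8.02 × 35.8 / (8.02 + 35.8) ≈ 6.5522 days.
n = log₂(32.8/11.8) ≈ 1.4749; t = 1.4749 × 6.5522 ≈ 9.6639 days.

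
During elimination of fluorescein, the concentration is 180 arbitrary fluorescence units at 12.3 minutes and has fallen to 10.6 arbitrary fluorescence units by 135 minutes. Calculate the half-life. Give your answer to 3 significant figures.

30.0 minutes

Over Δt = 135 − 12.3 = 122.7 minutes, the level fell by a factor of 180/10.6 ≈ 16.981.
n = log₂(16.981) ≈ 4.0859 half-lives, so t½ = 122.7/4.0859 ≈ 30.03 minutes.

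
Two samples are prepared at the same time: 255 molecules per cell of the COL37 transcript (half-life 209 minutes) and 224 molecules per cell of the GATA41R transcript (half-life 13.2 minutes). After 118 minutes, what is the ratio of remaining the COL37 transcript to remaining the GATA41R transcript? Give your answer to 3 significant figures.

378

COL37 transcript: 255 × (1/2)^(118/209) = 255 × (1/2)^0.56459 ≈ 172.42 molecules per cell.
GATA41R transcript: 224 × (1/2)^(118/13.2) = 224 × (1/2)^8.9394 ≈ 0.45627 molecules per cell.
Ratio ≈ 172.42 / 0.45627 ≈ 377.88.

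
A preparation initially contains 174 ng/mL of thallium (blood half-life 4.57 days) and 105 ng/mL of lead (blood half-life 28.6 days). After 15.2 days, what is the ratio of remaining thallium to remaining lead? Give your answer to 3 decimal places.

0.239

thallium: 174 × (1/2)^(15.2/4.57) = 174 × (1/2)^3.326 ≈ 17.35 ng/mL.
lead: 105 × (1/2)^(15.2/28.6) = 105 × (1/2)^0.53147 ≈ 72.644 ng/mL.
Ratio ≈ 17.35 / 72.644 ≈ 0.23884.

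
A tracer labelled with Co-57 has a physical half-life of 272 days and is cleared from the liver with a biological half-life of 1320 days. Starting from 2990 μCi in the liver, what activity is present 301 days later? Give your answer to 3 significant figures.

1/t_eff = 1/t_phys + 1/t_biol = 1/272 + 1/1320 = 0.004434 per day.
t_eff = 272 × 1320 / (272 + 1320) ≈ 225.53 days.
Remaining = 2990 × (1/2)^(301/225.53) = 2990 × (1/2)^1.3346 ≈ 1185.5 μCi.

1190 μCi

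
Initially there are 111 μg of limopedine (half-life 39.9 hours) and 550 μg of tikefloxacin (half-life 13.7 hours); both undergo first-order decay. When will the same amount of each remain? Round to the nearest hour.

48 hours

Set 111·(1/2)^(t/39.9) = 550·(1/2)^(t/13.7).
Taking log₂: log₂(111/550) = t·(1/39.9 − 1/13.7).
log₂(0.20182) = -2.3089; 1/39.9 − 1/13.7 = -0.04793.
t = -2.3089 / -0.04793 ≈ 48.172 hours.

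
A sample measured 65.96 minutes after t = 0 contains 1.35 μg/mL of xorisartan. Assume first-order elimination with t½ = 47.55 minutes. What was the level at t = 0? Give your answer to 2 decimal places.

3.53 μg/mL

Number of half-lives elapsed: n = 65.96/47.55 ≈ 1.3872.
A₀ = A × 2^n = 1.35 × 2^1.3872 = 1.35 × 2.6157 ≈ 3.5311 μg/mL.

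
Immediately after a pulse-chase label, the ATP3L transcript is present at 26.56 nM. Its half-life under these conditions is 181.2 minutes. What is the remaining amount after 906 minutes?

0.83 nM

Elapsed time is 5 half-lives (906/181.2).
Each half-life halves the amount: 26.56 × (1/2)^5 = 26.56/32 = 0.83 nM.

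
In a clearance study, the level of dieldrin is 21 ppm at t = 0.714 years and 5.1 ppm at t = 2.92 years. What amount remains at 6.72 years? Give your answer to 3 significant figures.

0.445 ppm

Over Δt = 2.92 − 0.714 = 2.206 years, the level fell by a factor of 21/5.1 ≈ 4.1176.
n = log₂(4.1176) ≈ 2.0418 half-lives, so t½ = 2.206/2.0418 ≈ 1.0804 years.
From t = 2.92 to t = 6.72: 5.1 × (1/2)^((6.72−2.92)/1.0804) ≈ 0.44544 ppm.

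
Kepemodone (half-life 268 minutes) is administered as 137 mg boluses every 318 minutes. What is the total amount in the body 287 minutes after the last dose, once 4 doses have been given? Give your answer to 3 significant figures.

112 mg

The 4 doses were given 1241, 923, 605, 287 minutes ago.
Total = 137·(1/2)^(1241/268) + 137·(1/2)^(923/268) + 137·(1/2)^(605/268) + 137·(1/2)^(287/268)
      = 5.5306 + 12.588 + 28.652 + 65.215 ≈ 111.99 mg.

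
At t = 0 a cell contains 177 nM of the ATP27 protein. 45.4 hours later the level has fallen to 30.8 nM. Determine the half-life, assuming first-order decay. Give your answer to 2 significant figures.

18 hours

A/A₀ = 30.8/177 ≈ 0.17401.
n = log₂(5.7468) ≈ 2.5227 half-lives elapsed in 45.4 hours.
t½ = 45.4/2.5227 ≈ 17.996 hours.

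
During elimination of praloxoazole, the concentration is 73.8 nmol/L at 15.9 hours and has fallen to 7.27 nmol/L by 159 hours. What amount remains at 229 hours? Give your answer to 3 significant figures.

Over Δt = 159 − 15.9 = 143.1 hours, the level fell by a factor of 73.8/7.27 ≈ 10.151.
n = log₂(10.151) ≈ 3.3436 half-lives, so t½ = 143.1/3.3436 ≈ 42.798 hours.
From t = 159 to t = 229: 7.27 × (1/2)^((229−159)/42.798) ≈ 2.3398 nmol/L.

2.34 nmol/L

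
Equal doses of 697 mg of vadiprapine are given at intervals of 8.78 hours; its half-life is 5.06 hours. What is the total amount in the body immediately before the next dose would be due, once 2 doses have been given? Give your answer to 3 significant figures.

272 mg

The 2 doses were given 17.56, 8.78 hours ago.
Total = 697·(1/2)^(17.56/5.06) + 697·(1/2)^(8.78/5.06)
      = 62.886 + 209.36 ≈ 272.24 mg.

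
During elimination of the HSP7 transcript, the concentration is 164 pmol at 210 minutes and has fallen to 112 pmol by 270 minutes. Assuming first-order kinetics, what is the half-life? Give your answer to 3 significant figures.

Over Δt = 270 − 210 = 60 minutes, the level fell by a factor of 164/112 ≈ 1.4643.
n = log₂(1.4643) ≈ 0.5502 half-lives, so t½ = 60/0.5502 ≈ 109.05 minutes.

109 minutes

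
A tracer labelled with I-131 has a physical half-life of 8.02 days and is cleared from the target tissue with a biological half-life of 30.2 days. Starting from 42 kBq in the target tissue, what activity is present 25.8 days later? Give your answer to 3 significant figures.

1/t_eff = 1/t_phys + 1/t_biol = 1/8.02 + 1/30.2 = 0.1578 per day.
t_eff = 8.02 × 30.2 / (8.02 + 30.2) ≈ 6.3371 days.
Remaining = 42 × (1/2)^(25.8/6.3371) = 42 × (1/2)^4.0713 ≈ 2.4985 kBq.

2.50 kBq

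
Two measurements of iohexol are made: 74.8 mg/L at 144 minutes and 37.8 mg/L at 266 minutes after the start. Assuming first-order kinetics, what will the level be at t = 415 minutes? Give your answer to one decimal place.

Over Δt = 266 − 144 = 122 minutes, the level fell by a factor of 74.8/37.8 ≈ 1.9788.
n = log₂(1.9788) ≈ 0.98465 half-lives, so t½ = 122/0.98465 ≈ 123.9 minutes.
From t = 266 to t = 415: 37.8 × (1/2)^((415−266)/123.9) ≈ 16.424 mg/L.

16.4 mg/L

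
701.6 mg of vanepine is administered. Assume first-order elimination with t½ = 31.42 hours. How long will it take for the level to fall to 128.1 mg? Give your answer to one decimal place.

77.1 hours

Fraction remaining = 128.1/701.6 ≈ 0.18258.
n = log₂(701.6/128.1) = ln(5.477)/ln 2 ≈ 2.4534 half-lives.
t = n × t½ = 2.4534 × 31.42 ≈ 77.085 hours.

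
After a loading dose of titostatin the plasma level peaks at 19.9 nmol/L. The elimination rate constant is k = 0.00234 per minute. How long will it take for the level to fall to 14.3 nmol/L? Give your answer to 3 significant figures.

t½ = ln 2 / k = 0.69315 / 0.00234 ≈ 296.22 minutes.
Fraction remaining = 14.3/19.9 ≈ 0.71859.
n = log₂(19.9/14.3) = ln(1.3916)/ln 2 ≈ 0.47675 half-lives.
t = n × t½ = 0.47675 × 296.22 ≈ 141.22 minutes.

141 minutes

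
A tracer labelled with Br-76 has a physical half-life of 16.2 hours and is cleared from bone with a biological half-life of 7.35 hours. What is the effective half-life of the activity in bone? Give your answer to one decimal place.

1/t_eff = 1/t_phys + 1/t_biol = 1/16.2 + 1/7.35 = 0.19778 per hour.
t_eff = 16.2 × 7.35 / (16.2 + 7.35) ≈ 5.0561 hours.

5.1 hours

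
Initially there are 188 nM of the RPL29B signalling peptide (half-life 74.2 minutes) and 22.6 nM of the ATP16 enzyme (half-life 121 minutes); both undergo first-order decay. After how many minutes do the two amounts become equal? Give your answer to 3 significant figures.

Set 188·(1/2)^(t/74.2) = 22.6·(1/2)^(t/121).
Taking log₂: log₂(188/22.6) = t·(1/74.2 − 1/121).
log₂(8.3186) = 3.0563; 1/74.2 − 1/121 = 0.0052126.
t = 3.0563 / 0.0052126 ≈ 586.33 minutes.

586 minutes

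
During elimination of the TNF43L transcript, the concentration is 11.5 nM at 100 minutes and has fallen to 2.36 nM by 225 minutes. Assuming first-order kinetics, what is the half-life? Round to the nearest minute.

55 minutes

Over Δt = 225 − 100 = 125 minutes, the level fell by a factor of 11.5/2.36 ≈ 4.8729.
n = log₂(4.8729) ≈ 2.2848 half-lives, so t½ = 125/2.2848 ≈ 54.71 minutes.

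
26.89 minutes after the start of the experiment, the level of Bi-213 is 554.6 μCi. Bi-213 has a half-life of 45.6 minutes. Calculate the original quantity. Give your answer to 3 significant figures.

Number of half-lives elapsed: n = 26.89/45.6 ≈ 0.58969.
A₀ = A × 2^n = 554.6 × 2^0.58969 = 554.6 × 1.5049 ≈ 834.63 μCi.

835 μCi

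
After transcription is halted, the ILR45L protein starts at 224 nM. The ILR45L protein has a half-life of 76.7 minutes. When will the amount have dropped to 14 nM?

14/224 = 1/16, so 4 half-lives have elapsed.
t = 4 × 76.7 = 306.8 minutes.

306.8 minutes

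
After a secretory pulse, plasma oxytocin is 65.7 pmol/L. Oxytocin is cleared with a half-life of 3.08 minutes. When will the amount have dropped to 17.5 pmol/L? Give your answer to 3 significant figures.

5.88 minutes

Fraction remaining = 17.5/65.7 ≈ 0.26636.
n = log₂(65.7/17.5) = ln(3.7543)/ln 2 ≈ 1.9085 half-lives.
t = n × t½ = 1.9085 × 3.08 ≈ 5.8783 minutes.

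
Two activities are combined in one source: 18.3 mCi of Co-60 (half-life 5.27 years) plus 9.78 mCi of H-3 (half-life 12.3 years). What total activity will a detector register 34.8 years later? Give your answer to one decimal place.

Co-60: 18.3 × (1/2)^(34.8/5.27) = 18.3 × (1/2)^6.6034 ≈ 0.1882 mCi.
H-3: 9.78 × (1/2)^(34.8/12.3) = 9.78 × (1/2)^2.8293 ≈ 1.3761 mCi.
Total = 0.1882 + 1.3761 ≈ 1.5643 mCi.

1.6 mCi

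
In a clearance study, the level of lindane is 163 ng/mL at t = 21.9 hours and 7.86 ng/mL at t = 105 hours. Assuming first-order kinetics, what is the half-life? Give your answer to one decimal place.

Over Δt = 105 − 21.9 = 83.1 hours, the level fell by a factor of 163/7.86 ≈ 20.738.
n = log₂(20.738) ≈ 4.3742 half-lives, so t½ = 83.1/4.3742 ≈ 18.998 hours.

19.0 hours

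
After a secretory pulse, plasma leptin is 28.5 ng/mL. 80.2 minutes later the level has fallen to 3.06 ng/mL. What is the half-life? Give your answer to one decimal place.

24.9 minutes

A/A₀ = 3.06/28.5 ≈ 0.10737.
n = log₂(9.3137) ≈ 3.2194 half-lives elapsed in 80.2 minutes.
t½ = 80.2/3.2194 ≈ 24.912 minutes.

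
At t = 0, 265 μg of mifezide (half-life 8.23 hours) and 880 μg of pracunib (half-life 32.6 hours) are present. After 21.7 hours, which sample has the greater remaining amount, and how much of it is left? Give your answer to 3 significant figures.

mifezide: 265 × (1/2)^2.6367 ≈ 42.611 μg.
pracunib: 880 × (1/2)^0.66564 ≈ 554.76 μg.
Pracunib has more remaining, at ≈ 554.76 μg.

pracunib, 555 μg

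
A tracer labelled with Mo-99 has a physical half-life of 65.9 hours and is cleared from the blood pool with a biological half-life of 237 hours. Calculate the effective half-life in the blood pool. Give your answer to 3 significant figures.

51.6 hours

1/t_eff = 1/t_phys + 1/t_biol = 1/65.9 + 1/237 = 0.019394 per hour.
t_eff = 65.9 × 237 / (65.9 + 237) ≈ 51.563 hours.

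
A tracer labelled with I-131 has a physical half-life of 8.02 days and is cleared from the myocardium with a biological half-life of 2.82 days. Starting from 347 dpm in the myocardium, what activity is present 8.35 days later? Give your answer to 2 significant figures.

22 dpm

1/t_eff = 1/t_phys + 1/t_biol = 1/8.02 + 1/2.82 = 0.4793 per day.
t_eff = 8.02 × 2.82 / (8.02 + 2.82) ≈ 2.0864 days.
Remaining = 347 × (1/2)^(8.35/2.0864) = 347 × (1/2)^4.0021 ≈ 21.655 dpm.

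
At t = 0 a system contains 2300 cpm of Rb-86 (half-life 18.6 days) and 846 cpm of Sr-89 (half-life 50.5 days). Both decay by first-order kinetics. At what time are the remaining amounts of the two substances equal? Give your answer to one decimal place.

42.5 days

Set 2300·(1/2)^(t/18.6) = 846·(1/2)^(t/50.5).
Taking log₂: log₂(2300/846) = t·(1/18.6 − 1/50.5).
log₂(2.7187) = 1.4429; 1/18.6 − 1/50.5 = 0.033961.
t = 1.4429 / 0.033961 ≈ 42.487 days.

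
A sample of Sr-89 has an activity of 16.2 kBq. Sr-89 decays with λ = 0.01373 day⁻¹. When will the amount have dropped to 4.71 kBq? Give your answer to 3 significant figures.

t½ = ln 2 / λ = 0.69315 / 0.01373 ≈ 50.484 days.
Fraction remaining = 4.71/16.2 ≈ 0.29074.
n = log₂(16.2/4.71) = ln(3.4395)/ln 2 ≈ 1.7822 half-lives.
t = n × t½ = 1.7822 × 50.484 ≈ 89.973 days.

90.0 days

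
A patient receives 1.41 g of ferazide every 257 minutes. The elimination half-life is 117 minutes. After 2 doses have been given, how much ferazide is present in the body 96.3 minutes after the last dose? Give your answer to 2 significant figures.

0.97 g

The 2 doses were given 353.3, 96.3 minutes ago.
Total = 1.41·(1/2)^(353.3/117) + 1.41·(1/2)^(96.3/117)
      = 0.17386 + 0.79698 ≈ 0.97085 g.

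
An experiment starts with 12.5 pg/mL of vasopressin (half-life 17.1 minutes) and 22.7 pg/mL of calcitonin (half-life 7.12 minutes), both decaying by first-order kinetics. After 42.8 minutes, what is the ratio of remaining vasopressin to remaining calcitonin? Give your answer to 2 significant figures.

vasopressin: 12.5 × (1/2)^(42.8/17.1) = 12.5 × (1/2)^2.5029 ≈ 2.2052 pg/mL.
calcitonin: 22.7 × (1/2)^(42.8/7.12) = 22.7 × (1/2)^6.0112 ≈ 0.35194 pg/mL.
Ratio ≈ 2.2052 / 0.35194 ≈ 6.266.

6.3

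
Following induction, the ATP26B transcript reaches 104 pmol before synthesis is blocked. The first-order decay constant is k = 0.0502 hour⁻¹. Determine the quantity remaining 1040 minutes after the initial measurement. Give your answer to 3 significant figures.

43.6 pmol

t½ = ln 2 / k = 0.69315 / 0.0502 ≈ 13.808 hours.
Convert the elapsed time: 1040 minutes = 17.3333 hours.
Number of half-lives: n = 17.3333/13.808 ≈ 1.2553.
Remaining = 104 × (1/2)^1.2553 = 104 × 0.4189 ≈ 43.565 pmol.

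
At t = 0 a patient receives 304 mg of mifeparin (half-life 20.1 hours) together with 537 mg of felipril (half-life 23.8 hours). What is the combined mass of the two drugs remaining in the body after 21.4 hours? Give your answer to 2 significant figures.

mifeparin: 304 × (1/2)^(21.4/20.1) = 304 × (1/2)^1.0647 ≈ 145.34 mg.
felipril: 537 × (1/2)^(21.4/23.8) = 537 × (1/2)^0.89916 ≈ 287.94 mg.
Total = 145.34 + 287.94 ≈ 433.28 mg.

430 mg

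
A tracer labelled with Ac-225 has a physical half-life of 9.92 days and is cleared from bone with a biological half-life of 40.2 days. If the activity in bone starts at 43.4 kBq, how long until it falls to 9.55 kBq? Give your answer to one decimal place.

17.4 days

1/t_eff = 1/t_phys + 1/t_biol = 1/9.92 + 1/40.2 = 0.12568 per day.
t_eff = 9.92 × 40.2 / (9.92 + 40.2) ≈ 7.9566 days.
n = log₂(43.4/9.55) ≈ 2.1841; t = 2.1841 × 7.9566 ≈ 17.378 days.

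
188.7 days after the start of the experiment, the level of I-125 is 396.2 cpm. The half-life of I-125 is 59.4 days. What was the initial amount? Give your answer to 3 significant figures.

Number of half-lives elapsed: n = 188.7/59.4 ≈ 3.1768.
A₀ = A × 2^n = 396.2 × 2^3.1768 = 396.2 × 9.0428 ≈ 3582.8 cpm.

3580 cpm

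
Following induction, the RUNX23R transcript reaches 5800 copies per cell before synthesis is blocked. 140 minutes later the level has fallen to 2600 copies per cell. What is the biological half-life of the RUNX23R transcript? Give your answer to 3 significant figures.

A/A₀ = 2600/5800 ≈ 0.44828.
n = log₂(2.2308) ≈ 1.1575 half-lives elapsed in 140 minutes.
t½ = 140/1.1575 ≈ 120.95 minutes.

121 minutes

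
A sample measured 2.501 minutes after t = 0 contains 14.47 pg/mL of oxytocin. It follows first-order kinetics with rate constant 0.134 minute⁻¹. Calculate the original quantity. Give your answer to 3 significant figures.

t½ = ln 2 / λ = 0.69315 / 0.134 ≈ 5.1727 minutes.
Number of half-lives elapsed: n = 2.501/5.1727 ≈ 0.4835.
A₀ = A × 2^n = 14.47 × 2^0.4835 = 14.47 × 1.3981 ≈ 20.231 pg/mL.

20.2 pg/mL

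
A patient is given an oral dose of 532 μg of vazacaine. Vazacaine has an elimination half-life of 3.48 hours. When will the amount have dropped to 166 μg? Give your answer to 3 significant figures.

5.85 hours

Fraction remaining = 166/532 ≈ 0.31203.
n = log₂(532/166) = ln(3.2048)/ln 2 ≈ 1.6802 half-lives.
t = n × t½ = 1.6802 × 3.48 ≈ 5.8472 hours.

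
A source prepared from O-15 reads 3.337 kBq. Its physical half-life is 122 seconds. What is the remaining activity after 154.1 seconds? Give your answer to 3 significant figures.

1.39 kBq

Number of half-lives: n = 154.1/122 ≈ 1.2631.
Remaining = 3.337 × (1/2)^1.2631 = 3.337 × 0.41664 ≈ 1.3903 kBq.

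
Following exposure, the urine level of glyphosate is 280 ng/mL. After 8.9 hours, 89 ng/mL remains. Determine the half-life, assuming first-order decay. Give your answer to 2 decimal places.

A/A₀ = 89/280 ≈ 0.31786.
n = log₂(3.1461) ≈ 1.6535 half-lives elapsed in 8.9 hours.
t½ = 8.9/1.6535 ≈ 5.3824 hours.

5.38 hours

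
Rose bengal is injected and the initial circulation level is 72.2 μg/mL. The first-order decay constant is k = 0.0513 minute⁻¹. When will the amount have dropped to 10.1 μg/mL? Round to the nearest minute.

t½ = ln 2 / k = 0.69315 / 0.0513 ≈ 13.512 minutes.
Fraction remaining = 10.1/72.2 ≈ 0.13989.
n = log₂(72.2/10.1) = ln(7.1485)/ln 2 ≈ 2.8376 half-lives.
t = n × t½ = 2.8376 × 13.512 ≈ 38.341 minutes.

38 minutes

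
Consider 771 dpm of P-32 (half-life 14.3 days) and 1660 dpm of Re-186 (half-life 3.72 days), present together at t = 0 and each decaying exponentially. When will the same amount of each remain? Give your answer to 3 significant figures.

Set 771·(1/2)^(t/14.3) = 1660·(1/2)^(t/3.72).
Taking log₂: log₂(771/1660) = t·(1/14.3 − 1/3.72).
log₂(0.46446) = -1.1064; 1/14.3 − 1/3.72 = -0.19889.
t = -1.1064 / -0.19889 ≈ 5.5629 days.

5.56 days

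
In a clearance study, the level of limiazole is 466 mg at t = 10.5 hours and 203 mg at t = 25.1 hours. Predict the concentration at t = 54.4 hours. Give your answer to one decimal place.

38.3 mg

Over Δt = 25.1 − 10.5 = 14.6 hours, the level fell by a factor of 466/203 ≈ 2.2956.
n = log₂(2.2956) ≈ 1.1989 half-lives, so t½ = 14.6/1.1989 ≈ 12.178 hours.
From t = 25.1 to t = 54.4: 203 × (1/2)^((54.4−25.1)/12.178) ≈ 38.304 mg.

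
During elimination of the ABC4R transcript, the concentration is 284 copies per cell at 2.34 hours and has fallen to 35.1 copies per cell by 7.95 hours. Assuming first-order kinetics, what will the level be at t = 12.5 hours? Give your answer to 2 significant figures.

Over Δt = 7.95 − 2.34 = 5.61 hours, the level fell by a factor of 284/35.1 ≈ 8.0912.
n = log₂(8.0912) ≈ 3.0163 half-lives, so t½ = 5.61/3.0163 ≈ 1.8599 hours.
From t = 7.95 to t = 12.5: 35.1 × (1/2)^((12.5−7.95)/1.8599) ≈ 6.4397 copies per cell.

6.4 copies per cell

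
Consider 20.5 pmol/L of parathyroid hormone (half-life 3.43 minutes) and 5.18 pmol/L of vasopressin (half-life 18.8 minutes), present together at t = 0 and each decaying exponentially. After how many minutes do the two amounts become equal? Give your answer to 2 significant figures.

Set 20.5·(1/2)^(t/3.43) = 5.18·(1/2)^(t/18.8).
Taking log₂: log₂(20.5/5.18) = t·(1/3.43 − 1/18.8).
log₂(3.9575) = 1.9846; 1/3.43 − 1/18.8 = 0.23835.
t = 1.9846 / 0.23835 ≈ 8.3263 minutes.

8.3 minutes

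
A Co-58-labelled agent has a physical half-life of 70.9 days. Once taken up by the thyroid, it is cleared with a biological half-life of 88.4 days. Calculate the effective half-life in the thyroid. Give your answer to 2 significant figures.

39 days

1/t_eff = 1/t_phys + 1/t_biol = 1/70.9 + 1/88.4 = 0.025417 per day.
t_eff = 70.9 × 88.4 / (70.9 + 88.4) ≈ 39.344 days.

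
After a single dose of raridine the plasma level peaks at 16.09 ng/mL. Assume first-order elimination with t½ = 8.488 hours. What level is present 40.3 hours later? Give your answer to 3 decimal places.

0.599 ng/mL

Number of half-lives: n = 40.3/8.488 ≈ 4.7479.
Remaining = 16.09 × (1/2)^4.7479 = 16.09 × 0.037217 ≈ 0.59883 ng/mL.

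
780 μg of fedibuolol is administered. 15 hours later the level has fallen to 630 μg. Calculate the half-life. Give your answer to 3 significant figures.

A/A₀ = 630/780 ≈ 0.80769.
n = log₂(1.2381) ≈ 0.30812 half-lives elapsed in 15 hours.
t½ = 15/0.30812 ≈ 48.682 hours.

48.7 hours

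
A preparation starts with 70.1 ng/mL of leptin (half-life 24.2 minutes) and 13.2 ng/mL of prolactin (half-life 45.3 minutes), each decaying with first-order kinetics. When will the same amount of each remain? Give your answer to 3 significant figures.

125 minutes

Set 70.1·(1/2)^(t/24.2) = 13.2·(1/2)^(t/45.3).
Taking log₂: log₂(70.1/13.2) = t·(1/24.2 − 1/45.3).
log₂(5.3106) = 2.4089; 1/24.2 − 1/45.3 = 0.019247.
t = 2.4089 / 0.019247 ≈ 125.15 minutes.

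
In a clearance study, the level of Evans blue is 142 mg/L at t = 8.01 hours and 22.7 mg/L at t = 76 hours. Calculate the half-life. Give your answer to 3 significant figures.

25.7 hours

Over Δt = 76 − 8.01 = 67.99 hours, the level fell by a factor of 142/22.7 ≈ 6.2555.
n = log₂(6.2555) ≈ 2.6451 half-lives, so t½ = 67.99/2.6451 ≈ 25.704 hours.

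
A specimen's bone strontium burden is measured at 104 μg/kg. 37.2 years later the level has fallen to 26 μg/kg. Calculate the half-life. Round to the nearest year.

19 years

A/A₀ = 26/104 ≈ 0.25.
n = log₂(4) ≈ 2 half-lives elapsed in 37.2 years.
t½ = 37.2/2 ≈ 18.6 years.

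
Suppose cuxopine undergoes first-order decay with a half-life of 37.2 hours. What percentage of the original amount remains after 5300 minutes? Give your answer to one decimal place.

5300 minutes = 88.3333 hours.
n = 88.3333/37.2 ≈ 2.3746 half-lives.
Fraction remaining = (1/2)^2.3746 ≈ 0.19284, i.e. 19.284%.

19.3%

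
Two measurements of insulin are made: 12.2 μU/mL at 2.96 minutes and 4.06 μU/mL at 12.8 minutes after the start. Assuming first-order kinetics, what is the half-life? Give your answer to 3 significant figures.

6.20 minutes

Over Δt = 12.8 − 2.96 = 9.84 minutes, the level fell by a factor of 12.2/4.06 ≈ 3.0049.
n = log₂(3.0049) ≈ 1.5873 half-lives, so t½ = 9.84/1.5873 ≈ 6.1991 minutes.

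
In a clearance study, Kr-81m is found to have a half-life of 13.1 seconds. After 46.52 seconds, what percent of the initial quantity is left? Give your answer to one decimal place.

n = 46.52/13.1 ≈ 3.5511 half-lives.
Fraction remaining = (1/2)^3.5511 ≈ 0.08531, i.e. 8.531%.

8.5%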